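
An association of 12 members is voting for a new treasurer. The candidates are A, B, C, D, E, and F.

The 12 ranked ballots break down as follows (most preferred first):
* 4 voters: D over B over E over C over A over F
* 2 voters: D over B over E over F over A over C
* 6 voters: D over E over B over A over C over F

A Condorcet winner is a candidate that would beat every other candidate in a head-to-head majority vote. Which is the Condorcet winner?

D

D vs A: 12–0
D vs B: 12–0
D vs C: 12–0
D vs E: 12–0
D vs F: 12–0
D beats every other candidate.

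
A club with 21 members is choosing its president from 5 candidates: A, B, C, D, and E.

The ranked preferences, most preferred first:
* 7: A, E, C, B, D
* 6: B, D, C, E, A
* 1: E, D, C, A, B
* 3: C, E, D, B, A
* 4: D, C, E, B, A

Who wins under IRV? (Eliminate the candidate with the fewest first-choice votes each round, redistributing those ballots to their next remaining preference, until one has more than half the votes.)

D

Round 1: A 7, B 6, C 3, D 4, E 1. E eliminated.
Round 2: A 7, B 6, C 3, D 5. C eliminated.
Round 3: A 7, B 6, D 8. B eliminated.
Round 4: A 7, D 14. D has a majority (≥11).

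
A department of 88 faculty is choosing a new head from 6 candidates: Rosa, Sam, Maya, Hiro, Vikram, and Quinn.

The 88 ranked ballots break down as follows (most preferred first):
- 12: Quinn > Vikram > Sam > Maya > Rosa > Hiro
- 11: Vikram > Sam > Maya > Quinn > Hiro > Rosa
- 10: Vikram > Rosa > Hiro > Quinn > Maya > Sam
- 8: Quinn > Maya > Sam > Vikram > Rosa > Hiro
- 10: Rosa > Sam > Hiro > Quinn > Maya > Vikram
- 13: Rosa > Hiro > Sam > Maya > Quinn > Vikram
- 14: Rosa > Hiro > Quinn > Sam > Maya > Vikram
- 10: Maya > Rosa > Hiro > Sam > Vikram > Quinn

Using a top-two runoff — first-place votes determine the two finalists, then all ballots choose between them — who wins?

Round 1 first-place votes: Rosa 37, Sam 0, Maya 10, Hiro 0, Vikram 21, Quinn 20. Rosa and Vikram advance.
Runoff: Rosa is ranked above Vikram on 47 ballots, Vikram above Rosa on 41.

Rosa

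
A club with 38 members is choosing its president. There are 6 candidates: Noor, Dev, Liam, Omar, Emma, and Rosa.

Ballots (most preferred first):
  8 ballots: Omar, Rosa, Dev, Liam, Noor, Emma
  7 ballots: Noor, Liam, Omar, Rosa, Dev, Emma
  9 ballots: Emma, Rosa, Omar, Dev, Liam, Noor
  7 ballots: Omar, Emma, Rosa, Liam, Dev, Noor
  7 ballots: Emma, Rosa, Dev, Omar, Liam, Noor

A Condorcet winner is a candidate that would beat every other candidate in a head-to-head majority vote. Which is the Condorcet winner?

Omar vs Noor: 31–7
Omar vs Dev: 31–7
Omar vs Liam: 31–7
Omar vs Emma: 22–16
Omar vs Rosa: 22–16
Omar beats every other candidate.

Omar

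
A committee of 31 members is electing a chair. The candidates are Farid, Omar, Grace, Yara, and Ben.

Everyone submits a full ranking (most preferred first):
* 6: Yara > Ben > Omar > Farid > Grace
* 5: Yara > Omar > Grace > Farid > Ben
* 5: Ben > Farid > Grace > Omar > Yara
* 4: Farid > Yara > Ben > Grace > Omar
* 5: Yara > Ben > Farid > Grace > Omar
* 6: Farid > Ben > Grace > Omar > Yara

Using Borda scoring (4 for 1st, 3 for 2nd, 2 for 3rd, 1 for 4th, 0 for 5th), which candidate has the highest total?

Farid: 6×1 + 5×1 + 5×3 + 4×4 + 5×2 + 6×4 = 76
Omar: 6×2 + 5×3 + 5×1 + 4×0 + 5×0 + 6×1 = 38
Grace: 6×0 + 5×2 + 5×2 + 4×1 + 5×1 + 6×2 = 41
Yara: 6×4 + 5×4 + 5×0 + 4×3 + 5×4 + 6×0 = 76
Ben: 6×3 + 5×0 + 5×4 + 4×2 + 5×3 + 6×3 = 79

Ben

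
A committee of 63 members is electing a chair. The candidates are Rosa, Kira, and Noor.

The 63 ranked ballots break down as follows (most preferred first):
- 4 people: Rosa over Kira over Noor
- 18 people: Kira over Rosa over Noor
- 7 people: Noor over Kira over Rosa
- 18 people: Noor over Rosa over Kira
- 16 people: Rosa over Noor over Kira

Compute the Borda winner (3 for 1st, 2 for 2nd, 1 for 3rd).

Rosa

Rosa: 4×3 + 18×2 + 7×1 + 18×2 + 16×3 = 139
Kira: 4×2 + 18×3 + 7×2 + 18×1 + 16×1 = 110
Noor: 4×1 + 18×1 + 7×3 + 18×3 + 16×2 = 129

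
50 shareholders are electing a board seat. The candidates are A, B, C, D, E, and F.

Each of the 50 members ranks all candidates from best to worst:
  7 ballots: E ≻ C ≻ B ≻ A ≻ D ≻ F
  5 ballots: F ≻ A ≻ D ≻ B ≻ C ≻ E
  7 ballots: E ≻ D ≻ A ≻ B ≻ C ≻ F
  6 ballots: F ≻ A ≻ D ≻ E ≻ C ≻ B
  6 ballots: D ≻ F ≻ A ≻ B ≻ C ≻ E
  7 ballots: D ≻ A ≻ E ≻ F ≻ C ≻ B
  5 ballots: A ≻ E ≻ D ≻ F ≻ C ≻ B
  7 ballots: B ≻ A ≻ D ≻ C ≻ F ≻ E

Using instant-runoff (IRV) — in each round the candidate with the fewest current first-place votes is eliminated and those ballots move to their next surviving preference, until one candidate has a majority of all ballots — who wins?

D

Round 1: A 5, B 7, C 0, D 13, E 14, F 11. C eliminated.
Round 2: A 5, B 7, D 13, E 14, F 11. A eliminated.
Round 3: B 7, D 13, E 19, F 11. B eliminated.
Round 4: D 20, E 19, F 11. F eliminated.
Round 5: D 31, E 19. D has a majority (≥26).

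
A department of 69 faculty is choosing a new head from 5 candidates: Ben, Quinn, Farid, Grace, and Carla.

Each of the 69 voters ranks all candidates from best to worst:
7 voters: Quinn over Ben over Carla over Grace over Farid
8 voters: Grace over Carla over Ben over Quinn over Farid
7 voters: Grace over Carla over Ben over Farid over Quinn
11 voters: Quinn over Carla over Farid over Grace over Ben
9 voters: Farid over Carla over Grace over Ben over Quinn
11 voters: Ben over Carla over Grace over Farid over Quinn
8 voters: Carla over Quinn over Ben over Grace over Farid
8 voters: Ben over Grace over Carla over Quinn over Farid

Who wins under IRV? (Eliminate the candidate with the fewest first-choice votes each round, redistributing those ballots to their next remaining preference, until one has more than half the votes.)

Round 1: Ben 19, Quinn 18, Farid 9, Grace 15, Carla 8. Carla eliminated.
Round 2: Ben 19, Quinn 26, Farid 9, Grace 15. Farid eliminated.
Round 3: Ben 19, Quinn 26, Grace 24. Ben eliminated.
Round 4: Quinn 26, Grace 43. Grace has a majority (≥35).

Grace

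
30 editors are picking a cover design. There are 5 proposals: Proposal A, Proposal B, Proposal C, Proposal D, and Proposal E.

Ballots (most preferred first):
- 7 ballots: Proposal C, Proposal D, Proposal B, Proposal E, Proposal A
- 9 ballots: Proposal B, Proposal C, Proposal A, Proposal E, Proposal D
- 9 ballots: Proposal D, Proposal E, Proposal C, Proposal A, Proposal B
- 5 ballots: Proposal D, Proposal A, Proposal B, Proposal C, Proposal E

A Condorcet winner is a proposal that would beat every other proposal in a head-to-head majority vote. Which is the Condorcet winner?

Proposal C vs Proposal A: 25–5
Proposal C vs Proposal B: 16–14
Proposal C vs Proposal D: 16–14
Proposal C vs Proposal E: 21–9
Proposal C beats every other proposal.

Proposal C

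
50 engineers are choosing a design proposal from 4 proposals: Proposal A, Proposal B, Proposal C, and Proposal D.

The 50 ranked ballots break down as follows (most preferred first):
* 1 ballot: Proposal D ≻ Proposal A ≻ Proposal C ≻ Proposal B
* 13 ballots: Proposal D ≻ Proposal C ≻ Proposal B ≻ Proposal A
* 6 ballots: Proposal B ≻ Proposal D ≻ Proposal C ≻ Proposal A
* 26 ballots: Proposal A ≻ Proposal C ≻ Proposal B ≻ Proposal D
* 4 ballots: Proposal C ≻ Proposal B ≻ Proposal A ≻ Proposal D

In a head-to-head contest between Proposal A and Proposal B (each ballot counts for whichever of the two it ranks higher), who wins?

Proposal A is ranked above Proposal B on 27 ballots; Proposal B above Proposal A on 23.

Proposal A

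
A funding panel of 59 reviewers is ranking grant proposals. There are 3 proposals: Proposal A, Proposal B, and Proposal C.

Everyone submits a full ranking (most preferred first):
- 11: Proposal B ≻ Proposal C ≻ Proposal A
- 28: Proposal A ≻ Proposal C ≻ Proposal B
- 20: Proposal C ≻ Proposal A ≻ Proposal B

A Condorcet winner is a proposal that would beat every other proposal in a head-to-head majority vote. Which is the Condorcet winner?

Proposal C vs Proposal A: 31–28
Proposal C vs Proposal B: 48–11
Proposal C beats every other proposal.

Proposal C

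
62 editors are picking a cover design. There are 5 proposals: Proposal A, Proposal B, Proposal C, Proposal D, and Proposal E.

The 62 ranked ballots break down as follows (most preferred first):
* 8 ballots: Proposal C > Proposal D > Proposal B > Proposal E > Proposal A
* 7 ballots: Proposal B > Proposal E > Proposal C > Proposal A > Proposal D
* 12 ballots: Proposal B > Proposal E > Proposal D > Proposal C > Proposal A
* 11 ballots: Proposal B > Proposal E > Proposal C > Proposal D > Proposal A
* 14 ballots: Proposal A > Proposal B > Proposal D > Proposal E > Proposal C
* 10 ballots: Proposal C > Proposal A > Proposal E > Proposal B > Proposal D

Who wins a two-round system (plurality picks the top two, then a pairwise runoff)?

Proposal B

Round 1 first-place votes: Proposal A 14, Proposal B 30, Proposal C 18, Proposal D 0, Proposal E 0. Proposal B and Proposal C advance.
Runoff: Proposal B is ranked above Proposal C on 44 ballots, Proposal C above Proposal B on 18.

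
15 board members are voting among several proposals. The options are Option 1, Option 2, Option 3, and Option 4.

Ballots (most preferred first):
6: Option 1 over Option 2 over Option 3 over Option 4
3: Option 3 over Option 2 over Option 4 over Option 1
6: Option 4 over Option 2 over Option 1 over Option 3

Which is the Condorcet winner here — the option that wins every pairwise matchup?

Option 2

Option 2 vs Option 1: 9–6
Option 2 vs Option 3: 12–3
Option 2 vs Option 4: 9–6
Option 2 beats every other option.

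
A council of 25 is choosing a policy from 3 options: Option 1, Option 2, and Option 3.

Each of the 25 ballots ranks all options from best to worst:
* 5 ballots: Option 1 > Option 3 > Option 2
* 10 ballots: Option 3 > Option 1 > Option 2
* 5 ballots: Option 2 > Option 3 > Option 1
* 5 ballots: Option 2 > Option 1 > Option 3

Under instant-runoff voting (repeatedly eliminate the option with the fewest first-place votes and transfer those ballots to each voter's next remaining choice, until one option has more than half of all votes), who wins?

Round 1: Option 1 5, Option 2 10, Option 3 10. Option 1 eliminated.
Round 2: Option 2 10, Option 3 15. Option 3 has a majority (≥13).

Option 3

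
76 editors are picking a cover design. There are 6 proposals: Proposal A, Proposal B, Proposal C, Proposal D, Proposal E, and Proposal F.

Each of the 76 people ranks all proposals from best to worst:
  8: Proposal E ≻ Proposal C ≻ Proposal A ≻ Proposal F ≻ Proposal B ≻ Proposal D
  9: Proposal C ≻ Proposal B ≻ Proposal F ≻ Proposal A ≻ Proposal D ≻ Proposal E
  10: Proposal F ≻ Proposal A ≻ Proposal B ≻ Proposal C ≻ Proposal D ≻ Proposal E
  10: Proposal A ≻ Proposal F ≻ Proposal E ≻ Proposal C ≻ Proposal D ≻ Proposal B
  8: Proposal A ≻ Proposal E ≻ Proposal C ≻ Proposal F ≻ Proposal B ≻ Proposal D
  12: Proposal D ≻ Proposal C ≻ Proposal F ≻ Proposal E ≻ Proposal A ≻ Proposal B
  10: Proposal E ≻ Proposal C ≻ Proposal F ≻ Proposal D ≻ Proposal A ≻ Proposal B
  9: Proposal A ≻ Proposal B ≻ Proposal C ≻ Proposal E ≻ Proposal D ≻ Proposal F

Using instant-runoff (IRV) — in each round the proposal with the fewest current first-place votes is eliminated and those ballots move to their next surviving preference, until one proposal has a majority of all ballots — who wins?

Round 1: Proposal A 27, Proposal B 0, Proposal C 9, Proposal D 12, Proposal E 18, Proposal F 10. Proposal B eliminated.
Round 2: Proposal A 27, Proposal C 9, Proposal D 12, Proposal E 18, Proposal F 10. Proposal C eliminated.
Round 3: Proposal A 27, Proposal D 12, Proposal E 18, Proposal F 19. Proposal D eliminated.
Round 4: Proposal A 27, Proposal E 18, Proposal F 31. Proposal E eliminated.
Round 5: Proposal A 35, Proposal F 41. Proposal F has a majority (≥39).

Proposal F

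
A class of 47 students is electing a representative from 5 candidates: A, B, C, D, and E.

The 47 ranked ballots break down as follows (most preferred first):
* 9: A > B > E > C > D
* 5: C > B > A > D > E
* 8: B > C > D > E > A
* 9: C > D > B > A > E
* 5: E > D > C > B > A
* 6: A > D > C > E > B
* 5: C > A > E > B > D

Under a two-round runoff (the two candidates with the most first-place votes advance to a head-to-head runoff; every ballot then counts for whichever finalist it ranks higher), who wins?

Round 1 first-place votes: A 15, B 8, C 19, D 0, E 5. C and A advance.
Runoff: C is ranked above A on 32 ballots, A above C on 15.

C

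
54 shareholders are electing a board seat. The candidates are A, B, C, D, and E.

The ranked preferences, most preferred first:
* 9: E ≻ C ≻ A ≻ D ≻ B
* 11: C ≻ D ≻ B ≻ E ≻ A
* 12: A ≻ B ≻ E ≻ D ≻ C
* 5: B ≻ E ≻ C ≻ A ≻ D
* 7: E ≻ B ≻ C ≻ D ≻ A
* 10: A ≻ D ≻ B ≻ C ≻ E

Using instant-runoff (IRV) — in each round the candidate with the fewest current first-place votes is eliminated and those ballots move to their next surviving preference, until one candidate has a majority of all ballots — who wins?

E

Round 1: A 22, B 5, C 11, D 0, E 16. D eliminated.
Round 2: A 22, B 5, C 11, E 16. B eliminated.
Round 3: A 22, C 11, E 21. C eliminated.
Round 4: A 22, E 32. E has a majority (≥28).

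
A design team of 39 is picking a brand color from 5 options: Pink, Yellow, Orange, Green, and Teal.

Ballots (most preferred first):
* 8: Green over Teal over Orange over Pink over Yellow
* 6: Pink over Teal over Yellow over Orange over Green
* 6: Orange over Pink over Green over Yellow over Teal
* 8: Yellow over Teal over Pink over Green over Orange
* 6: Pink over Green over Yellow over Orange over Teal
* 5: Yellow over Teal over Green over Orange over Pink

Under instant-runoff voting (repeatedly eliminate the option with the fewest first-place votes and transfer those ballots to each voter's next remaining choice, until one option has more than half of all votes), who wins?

Pink

Round 1: Pink 12, Yellow 13, Orange 6, Green 8, Teal 0. Teal eliminated.
Round 2: Pink 12, Yellow 13, Orange 6, Green 8. Orange eliminated.
Round 3: Pink 18, Yellow 13, Green 8. Green eliminated.
Round 4: Pink 26, Yellow 13. Pink has a majority (≥20).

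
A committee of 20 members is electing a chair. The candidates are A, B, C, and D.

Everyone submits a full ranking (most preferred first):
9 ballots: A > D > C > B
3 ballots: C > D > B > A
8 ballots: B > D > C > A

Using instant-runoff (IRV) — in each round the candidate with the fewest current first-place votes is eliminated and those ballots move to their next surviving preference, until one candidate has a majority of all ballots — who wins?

B

Round 1: A 9, B 8, C 3, D 0. D eliminated.
Round 2: A 9, B 8, C 3. C eliminated.
Round 3: A 9, B 11. B has a majority (≥11).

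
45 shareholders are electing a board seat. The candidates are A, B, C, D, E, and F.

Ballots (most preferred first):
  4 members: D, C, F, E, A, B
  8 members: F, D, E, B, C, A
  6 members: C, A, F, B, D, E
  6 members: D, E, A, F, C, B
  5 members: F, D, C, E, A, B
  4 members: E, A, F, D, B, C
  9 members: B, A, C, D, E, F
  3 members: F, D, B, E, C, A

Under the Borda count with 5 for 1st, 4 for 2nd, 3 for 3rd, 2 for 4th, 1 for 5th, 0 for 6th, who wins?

D

A: 4×1 + 8×0 + 6×4 + 6×3 + 5×1 + 4×4 + 9×4 + 3×0 = 103
B: 4×0 + 8×2 + 6×2 + 6×0 + 5×0 + 4×1 + 9×5 + 3×3 = 86
C: 4×4 + 8×1 + 6×5 + 6×1 + 5×3 + 4×0 + 9×3 + 3×1 = 105
D: 4×5 + 8×4 + 6×1 + 6×5 + 5×4 + 4×2 + 9×2 + 3×4 = 146
E: 4×2 + 8×3 + 6×0 + 6×4 + 5×2 + 4×5 + 9×1 + 3×2 = 101
F: 4×3 + 8×5 + 6×3 + 6×2 + 5×5 + 4×3 + 9×0 + 3×5 = 134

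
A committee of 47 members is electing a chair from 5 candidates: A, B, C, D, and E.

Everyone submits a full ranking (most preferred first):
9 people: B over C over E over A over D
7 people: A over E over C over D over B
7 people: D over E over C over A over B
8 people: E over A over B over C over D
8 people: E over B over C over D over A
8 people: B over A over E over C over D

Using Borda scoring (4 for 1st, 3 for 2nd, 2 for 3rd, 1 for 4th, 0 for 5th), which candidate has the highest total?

A: 9×1 + 7×4 + 7×1 + 8×3 + 8×0 + 8×3 = 92
B: 9×4 + 7×0 + 7×0 + 8×2 + 8×3 + 8×4 = 108
C: 9×3 + 7×2 + 7×2 + 8×1 + 8×2 + 8×1 = 87
D: 9×0 + 7×1 + 7×4 + 8×0 + 8×1 + 8×0 = 43
E: 9×2 + 7×3 + 7×3 + 8×4 + 8×4 + 8×2 = 140

E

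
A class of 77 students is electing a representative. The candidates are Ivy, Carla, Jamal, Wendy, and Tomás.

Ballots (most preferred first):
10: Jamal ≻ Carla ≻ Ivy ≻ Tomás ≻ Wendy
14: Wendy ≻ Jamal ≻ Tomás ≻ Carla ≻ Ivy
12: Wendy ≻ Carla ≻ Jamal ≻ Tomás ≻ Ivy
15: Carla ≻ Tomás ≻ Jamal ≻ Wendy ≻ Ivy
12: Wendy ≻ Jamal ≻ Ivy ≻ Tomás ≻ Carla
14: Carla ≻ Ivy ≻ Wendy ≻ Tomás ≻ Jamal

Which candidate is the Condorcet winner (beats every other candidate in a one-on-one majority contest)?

Carla

Carla vs Ivy: 65–12
Carla vs Jamal: 41–36
Carla vs Wendy: 39–38
Carla vs Tomás: 51–26
Carla beats every other candidate.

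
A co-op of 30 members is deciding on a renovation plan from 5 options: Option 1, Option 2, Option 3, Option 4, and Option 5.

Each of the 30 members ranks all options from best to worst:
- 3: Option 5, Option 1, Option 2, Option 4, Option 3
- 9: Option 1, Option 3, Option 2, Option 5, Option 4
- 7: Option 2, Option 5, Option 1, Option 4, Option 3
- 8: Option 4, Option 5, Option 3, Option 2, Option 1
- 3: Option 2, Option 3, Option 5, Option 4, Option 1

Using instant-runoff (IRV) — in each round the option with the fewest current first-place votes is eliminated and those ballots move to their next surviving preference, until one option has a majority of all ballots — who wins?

Round 1: Option 1 9, Option 2 10, Option 3 0, Option 4 8, Option 5 3. Option 3 eliminated.
Round 2: Option 1 9, Option 2 10, Option 4 8, Option 5 3. Option 5 eliminated.
Round 3: Option 1 12, Option 2 10, Option 4 8. Option 4 eliminated.
Round 4: Option 1 12, Option 2 18. Option 2 has a majority (≥16).

Option 2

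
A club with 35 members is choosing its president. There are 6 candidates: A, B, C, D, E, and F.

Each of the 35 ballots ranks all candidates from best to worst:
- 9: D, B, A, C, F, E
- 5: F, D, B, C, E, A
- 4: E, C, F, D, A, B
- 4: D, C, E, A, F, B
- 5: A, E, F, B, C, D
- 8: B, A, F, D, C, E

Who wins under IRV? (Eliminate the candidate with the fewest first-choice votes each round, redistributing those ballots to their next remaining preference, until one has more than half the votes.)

Round 1: A 5, B 8, C 0, D 13, E 4, F 5. C eliminated.
Round 2: A 5, B 8, D 13, E 4, F 5. E eliminated.
Round 3: A 5, B 8, D 13, F 9. A eliminated.
Round 4: B 8, D 13, F 14. B eliminated.
Round 5: D 13, F 22. F has a majority (≥18).

F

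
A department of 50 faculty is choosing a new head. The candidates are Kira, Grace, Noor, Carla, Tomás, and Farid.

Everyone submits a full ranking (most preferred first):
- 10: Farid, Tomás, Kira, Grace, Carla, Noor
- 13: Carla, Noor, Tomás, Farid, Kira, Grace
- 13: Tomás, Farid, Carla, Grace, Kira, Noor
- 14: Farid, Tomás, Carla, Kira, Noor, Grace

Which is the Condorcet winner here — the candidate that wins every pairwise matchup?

Tomás

Tomás vs Kira: 50–0
Tomás vs Grace: 50–0
Tomás vs Noor: 37–13
Tomás vs Carla: 37–13
Tomás vs Farid: 26–24
Tomás beats every other candidate.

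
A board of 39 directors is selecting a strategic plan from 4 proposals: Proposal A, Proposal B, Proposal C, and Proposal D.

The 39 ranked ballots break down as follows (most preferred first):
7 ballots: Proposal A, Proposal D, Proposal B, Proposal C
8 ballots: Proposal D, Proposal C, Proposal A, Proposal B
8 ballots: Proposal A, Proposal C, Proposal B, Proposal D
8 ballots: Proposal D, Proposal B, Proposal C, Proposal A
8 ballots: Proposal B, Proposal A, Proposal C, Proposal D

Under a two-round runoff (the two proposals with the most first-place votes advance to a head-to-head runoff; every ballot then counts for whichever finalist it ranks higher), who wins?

Proposal A

Round 1 first-place votes: Proposal A 15, Proposal B 8, Proposal C 0, Proposal D 16. Proposal D and Proposal A advance.
Runoff: Proposal D is ranked above Proposal A on 16 ballots, Proposal A above Proposal D on 23.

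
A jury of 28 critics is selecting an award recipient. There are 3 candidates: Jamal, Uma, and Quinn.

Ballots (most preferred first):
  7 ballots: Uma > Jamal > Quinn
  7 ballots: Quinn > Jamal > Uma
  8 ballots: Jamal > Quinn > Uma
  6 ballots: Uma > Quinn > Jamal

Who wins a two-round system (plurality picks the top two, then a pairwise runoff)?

Jamal

Round 1 first-place votes: Jamal 8, Uma 13, Quinn 7. Uma and Jamal advance.
Runoff: Uma is ranked above Jamal on 13 ballots, Jamal above Uma on 15.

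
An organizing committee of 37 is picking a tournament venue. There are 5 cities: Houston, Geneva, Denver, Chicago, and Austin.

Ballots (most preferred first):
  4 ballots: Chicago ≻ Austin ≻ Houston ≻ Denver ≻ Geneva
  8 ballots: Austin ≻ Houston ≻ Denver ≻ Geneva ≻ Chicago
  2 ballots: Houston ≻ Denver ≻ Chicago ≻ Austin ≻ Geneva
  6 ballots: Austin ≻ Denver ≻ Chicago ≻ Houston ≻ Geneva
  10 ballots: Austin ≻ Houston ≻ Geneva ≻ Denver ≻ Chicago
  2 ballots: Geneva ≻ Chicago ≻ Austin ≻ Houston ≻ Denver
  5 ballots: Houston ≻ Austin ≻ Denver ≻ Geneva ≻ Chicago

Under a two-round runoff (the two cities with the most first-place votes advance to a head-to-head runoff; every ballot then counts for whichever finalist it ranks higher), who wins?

Austin

Round 1 first-place votes: Houston 7, Geneva 2, Denver 0, Chicago 4, Austin 24. Austin and Houston advance.
Runoff: Austin is ranked above Houston on 30 ballots, Houston above Austin on 7.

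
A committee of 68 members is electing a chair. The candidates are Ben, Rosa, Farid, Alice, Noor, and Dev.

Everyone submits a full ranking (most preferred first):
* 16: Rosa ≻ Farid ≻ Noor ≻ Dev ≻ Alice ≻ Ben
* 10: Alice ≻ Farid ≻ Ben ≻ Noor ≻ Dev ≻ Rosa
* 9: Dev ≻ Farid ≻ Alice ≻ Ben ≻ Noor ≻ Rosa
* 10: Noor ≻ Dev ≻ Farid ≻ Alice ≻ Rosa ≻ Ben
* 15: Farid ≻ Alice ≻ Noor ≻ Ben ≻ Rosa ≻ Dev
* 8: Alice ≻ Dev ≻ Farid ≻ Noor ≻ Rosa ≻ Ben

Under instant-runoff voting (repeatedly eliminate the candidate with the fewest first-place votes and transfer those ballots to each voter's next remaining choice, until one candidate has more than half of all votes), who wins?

Round 1: Ben 0, Rosa 16, Farid 15, Alice 18, Noor 10, Dev 9. Ben eliminated.
Round 2: Rosa 16, Farid 15, Alice 18, Noor 10, Dev 9. Dev eliminated.
Round 3: Rosa 16, Farid 24, Alice 18, Noor 10. Noor eliminated.
Round 4: Rosa 16, Farid 34, Alice 18. Rosa eliminated.
Round 5: Farid 50, Alice 18. Farid has a majority (≥35).

Farid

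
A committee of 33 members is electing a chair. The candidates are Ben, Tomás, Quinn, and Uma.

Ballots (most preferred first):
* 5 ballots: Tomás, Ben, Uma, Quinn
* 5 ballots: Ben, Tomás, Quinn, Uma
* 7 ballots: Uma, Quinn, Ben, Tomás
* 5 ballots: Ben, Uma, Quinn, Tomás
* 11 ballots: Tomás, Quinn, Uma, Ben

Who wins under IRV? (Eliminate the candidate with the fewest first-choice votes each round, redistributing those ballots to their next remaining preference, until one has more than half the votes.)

Ben

Round 1: Ben 10, Tomás 16, Quinn 0, Uma 7. Quinn eliminated.
Round 2: Ben 10, Tomás 16, Uma 7. Uma eliminated.
Round 3: Ben 17, Tomás 16. Ben has a majority (≥17).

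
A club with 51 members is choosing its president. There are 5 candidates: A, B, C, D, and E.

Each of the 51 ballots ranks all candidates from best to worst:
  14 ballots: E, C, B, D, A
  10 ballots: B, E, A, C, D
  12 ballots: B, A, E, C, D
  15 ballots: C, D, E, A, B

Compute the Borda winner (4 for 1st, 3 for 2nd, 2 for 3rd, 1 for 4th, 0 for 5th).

E

A: 14×0 + 10×2 + 12×3 + 15×1 = 71
B: 14×2 + 10×4 + 12×4 + 15×0 = 116
C: 14×3 + 10×1 + 12×1 + 15×4 = 124
D: 14×1 + 10×0 + 12×0 + 15×3 = 59
E: 14×4 + 10×3 + 12×2 + 15×2 = 140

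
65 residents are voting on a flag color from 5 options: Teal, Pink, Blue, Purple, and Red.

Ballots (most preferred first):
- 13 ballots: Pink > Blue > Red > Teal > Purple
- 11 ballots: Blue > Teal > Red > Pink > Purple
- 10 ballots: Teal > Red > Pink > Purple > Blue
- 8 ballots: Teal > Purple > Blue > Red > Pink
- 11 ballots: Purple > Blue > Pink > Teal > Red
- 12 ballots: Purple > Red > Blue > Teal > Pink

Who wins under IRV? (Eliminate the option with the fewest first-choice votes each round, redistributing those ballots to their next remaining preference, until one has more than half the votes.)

Teal

Round 1: Teal 18, Pink 13, Blue 11, Purple 23, Red 0. Red eliminated.
Round 2: Teal 18, Pink 13, Blue 11, Purple 23. Blue eliminated.
Round 3: Teal 29, Pink 13, Purple 23. Pink eliminated.
Round 4: Teal 42, Purple 23. Teal has a majority (≥33).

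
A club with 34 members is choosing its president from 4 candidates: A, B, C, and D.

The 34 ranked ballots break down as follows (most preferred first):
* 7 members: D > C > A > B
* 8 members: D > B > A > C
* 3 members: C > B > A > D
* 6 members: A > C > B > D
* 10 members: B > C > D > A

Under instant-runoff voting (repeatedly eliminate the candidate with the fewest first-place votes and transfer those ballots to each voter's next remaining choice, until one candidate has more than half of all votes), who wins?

Round 1: A 6, B 10, C 3, D 15. C eliminated.
Round 2: A 6, B 13, D 15. A eliminated.
Round 3: B 19, D 15. B has a majority (≥18).

B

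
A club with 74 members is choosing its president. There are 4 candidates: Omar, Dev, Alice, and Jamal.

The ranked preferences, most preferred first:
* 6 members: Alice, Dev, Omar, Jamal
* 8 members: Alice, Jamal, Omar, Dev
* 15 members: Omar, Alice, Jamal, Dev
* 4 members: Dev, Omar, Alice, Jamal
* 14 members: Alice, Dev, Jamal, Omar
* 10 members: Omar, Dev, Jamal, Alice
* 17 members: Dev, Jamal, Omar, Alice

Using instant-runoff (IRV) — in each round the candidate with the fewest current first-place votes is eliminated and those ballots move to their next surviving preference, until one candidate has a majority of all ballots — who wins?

Omar

Round 1: Omar 25, Dev 21, Alice 28, Jamal 0. Jamal eliminated.
Round 2: Omar 25, Dev 21, Alice 28. Dev eliminated.
Round 3: Omar 46, Alice 28. Omar has a majority (≥38).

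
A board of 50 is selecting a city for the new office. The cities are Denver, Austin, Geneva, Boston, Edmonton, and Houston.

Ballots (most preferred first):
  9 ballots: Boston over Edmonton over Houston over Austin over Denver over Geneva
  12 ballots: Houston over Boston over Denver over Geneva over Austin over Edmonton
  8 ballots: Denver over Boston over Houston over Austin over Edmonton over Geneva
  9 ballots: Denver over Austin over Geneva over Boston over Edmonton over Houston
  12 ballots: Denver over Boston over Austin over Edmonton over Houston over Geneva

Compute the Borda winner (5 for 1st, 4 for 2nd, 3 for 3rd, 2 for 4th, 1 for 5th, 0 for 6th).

Boston

Denver: 9×1 + 12×3 + 8×5 + 9×5 + 12×5 = 190
Austin: 9×2 + 12×1 + 8×2 + 9×4 + 12×3 = 118
Geneva: 9×0 + 12×2 + 8×0 + 9×3 + 12×0 = 51
Boston: 9×5 + 12×4 + 8×4 + 9×2 + 12×4 = 191
Edmonton: 9×4 + 12×0 + 8×1 + 9×1 + 12×2 = 77
Houston: 9×3 + 12×5 + 8×3 + 9×0 + 12×1 = 123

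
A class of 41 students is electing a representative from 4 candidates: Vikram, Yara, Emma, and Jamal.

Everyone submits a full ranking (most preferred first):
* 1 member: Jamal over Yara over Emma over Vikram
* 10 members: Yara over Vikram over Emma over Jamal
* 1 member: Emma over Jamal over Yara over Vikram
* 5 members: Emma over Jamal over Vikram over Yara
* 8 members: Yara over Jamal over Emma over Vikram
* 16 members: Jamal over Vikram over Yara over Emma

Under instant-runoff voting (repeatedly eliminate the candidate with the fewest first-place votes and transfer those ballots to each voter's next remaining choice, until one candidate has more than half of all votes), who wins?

Round 1: Vikram 0, Yara 18, Emma 6, Jamal 17. Vikram eliminated.
Round 2: Yara 18, Emma 6, Jamal 17. Emma eliminated.
Round 3: Yara 18, Jamal 23. Jamal has a majority (≥21).

Jamal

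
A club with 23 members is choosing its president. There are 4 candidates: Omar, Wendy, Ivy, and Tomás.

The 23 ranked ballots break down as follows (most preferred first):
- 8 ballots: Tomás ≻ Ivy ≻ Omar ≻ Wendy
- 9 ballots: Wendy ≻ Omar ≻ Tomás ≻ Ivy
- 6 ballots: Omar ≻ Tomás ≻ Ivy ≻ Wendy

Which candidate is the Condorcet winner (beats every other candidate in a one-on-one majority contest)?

Omar vs Wendy: 14–9
Omar vs Ivy: 15–8
Omar vs Tomás: 15–8
Omar beats every other candidate.

Omar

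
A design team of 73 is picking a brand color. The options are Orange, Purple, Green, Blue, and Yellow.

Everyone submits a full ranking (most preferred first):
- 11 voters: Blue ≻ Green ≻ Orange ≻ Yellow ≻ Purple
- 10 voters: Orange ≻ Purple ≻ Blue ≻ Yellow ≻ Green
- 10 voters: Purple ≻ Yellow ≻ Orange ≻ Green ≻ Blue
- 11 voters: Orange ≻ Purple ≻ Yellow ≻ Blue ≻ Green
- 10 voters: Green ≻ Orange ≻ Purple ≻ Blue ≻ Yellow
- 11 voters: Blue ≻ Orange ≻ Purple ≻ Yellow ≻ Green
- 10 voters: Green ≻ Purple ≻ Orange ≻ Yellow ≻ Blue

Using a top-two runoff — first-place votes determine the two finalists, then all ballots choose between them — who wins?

Orange

Round 1 first-place votes: Orange 21, Purple 10, Green 20, Blue 22, Yellow 0. Blue and Orange advance.
Runoff: Blue is ranked above Orange on 22 ballots, Orange above Blue on 51.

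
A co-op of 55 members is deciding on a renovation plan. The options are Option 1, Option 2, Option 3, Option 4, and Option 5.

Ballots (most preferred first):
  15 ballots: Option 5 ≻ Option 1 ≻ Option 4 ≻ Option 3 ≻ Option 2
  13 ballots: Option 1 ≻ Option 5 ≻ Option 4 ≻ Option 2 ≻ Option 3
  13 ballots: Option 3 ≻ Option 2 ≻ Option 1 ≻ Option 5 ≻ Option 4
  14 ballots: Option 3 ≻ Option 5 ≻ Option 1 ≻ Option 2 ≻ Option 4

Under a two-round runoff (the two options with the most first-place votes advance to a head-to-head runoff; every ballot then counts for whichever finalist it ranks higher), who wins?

Option 5

Round 1 first-place votes: Option 1 13, Option 2 0, Option 3 27, Option 4 0, Option 5 15. Option 3 and Option 5 advance.
Runoff: Option 3 is ranked above Option 5 on 27 ballots, Option 5 above Option 3 on 28.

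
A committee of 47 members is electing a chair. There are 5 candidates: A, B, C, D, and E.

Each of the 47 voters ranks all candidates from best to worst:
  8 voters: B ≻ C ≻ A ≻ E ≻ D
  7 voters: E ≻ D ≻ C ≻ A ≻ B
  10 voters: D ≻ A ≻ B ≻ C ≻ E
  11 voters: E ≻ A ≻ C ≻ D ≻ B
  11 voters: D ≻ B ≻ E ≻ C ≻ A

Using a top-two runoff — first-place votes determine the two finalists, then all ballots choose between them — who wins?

E

Round 1 first-place votes: A 0, B 8, C 0, D 21, E 18. D and E advance.
Runoff: D is ranked above E on 21 ballots, E above D on 26.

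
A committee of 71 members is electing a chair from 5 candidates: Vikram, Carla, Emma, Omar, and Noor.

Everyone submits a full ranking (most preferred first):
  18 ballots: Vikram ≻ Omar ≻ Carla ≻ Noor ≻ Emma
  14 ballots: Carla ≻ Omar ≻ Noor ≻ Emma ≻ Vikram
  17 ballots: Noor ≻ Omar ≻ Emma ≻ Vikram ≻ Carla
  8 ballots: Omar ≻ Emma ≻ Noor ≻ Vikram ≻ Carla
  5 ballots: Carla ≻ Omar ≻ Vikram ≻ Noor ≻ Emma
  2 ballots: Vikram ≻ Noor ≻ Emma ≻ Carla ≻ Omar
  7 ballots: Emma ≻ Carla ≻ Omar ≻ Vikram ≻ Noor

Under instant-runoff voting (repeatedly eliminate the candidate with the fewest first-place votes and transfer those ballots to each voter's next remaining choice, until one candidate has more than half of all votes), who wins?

Round 1: Vikram 20, Carla 19, Emma 7, Omar 8, Noor 17. Emma eliminated.
Round 2: Vikram 20, Carla 26, Omar 8, Noor 17. Omar eliminated.
Round 3: Vikram 20, Carla 26, Noor 25. Vikram eliminated.
Round 4: Carla 44, Noor 27. Carla has a majority (≥36).

Carla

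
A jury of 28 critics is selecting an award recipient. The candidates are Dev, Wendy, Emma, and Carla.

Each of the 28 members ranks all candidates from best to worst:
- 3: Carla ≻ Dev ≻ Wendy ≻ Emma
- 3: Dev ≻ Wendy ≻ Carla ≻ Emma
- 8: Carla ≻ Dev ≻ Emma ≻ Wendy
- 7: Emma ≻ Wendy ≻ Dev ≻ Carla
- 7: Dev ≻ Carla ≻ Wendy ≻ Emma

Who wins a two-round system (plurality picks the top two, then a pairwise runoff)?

Dev

Round 1 first-place votes: Dev 10, Wendy 0, Emma 7, Carla 11. Carla and Dev advance.
Runoff: Carla is ranked above Dev on 11 ballots, Dev above Carla on 17.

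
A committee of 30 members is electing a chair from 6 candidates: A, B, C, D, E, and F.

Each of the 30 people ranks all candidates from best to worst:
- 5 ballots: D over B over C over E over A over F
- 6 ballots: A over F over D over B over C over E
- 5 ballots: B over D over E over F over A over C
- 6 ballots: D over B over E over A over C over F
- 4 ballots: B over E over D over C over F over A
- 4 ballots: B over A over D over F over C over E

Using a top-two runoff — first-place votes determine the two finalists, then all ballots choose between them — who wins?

D

Round 1 first-place votes: A 6, B 13, C 0, D 11, E 0, F 0. B and D advance.
Runoff: B is ranked above D on 13 ballots, D above B on 17.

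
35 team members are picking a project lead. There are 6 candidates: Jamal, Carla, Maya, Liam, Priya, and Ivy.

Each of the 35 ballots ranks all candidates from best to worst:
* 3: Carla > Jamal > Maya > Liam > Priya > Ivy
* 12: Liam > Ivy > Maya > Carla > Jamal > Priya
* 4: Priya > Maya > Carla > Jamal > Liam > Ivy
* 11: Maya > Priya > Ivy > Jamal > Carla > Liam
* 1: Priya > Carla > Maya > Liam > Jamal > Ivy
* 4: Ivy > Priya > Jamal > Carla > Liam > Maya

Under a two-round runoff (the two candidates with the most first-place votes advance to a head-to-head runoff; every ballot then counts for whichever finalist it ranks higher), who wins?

Maya

Round 1 first-place votes: Jamal 0, Carla 3, Maya 11, Liam 12, Priya 5, Ivy 4. Liam and Maya advance.
Runoff: Liam is ranked above Maya on 16 ballots, Maya above Liam on 19.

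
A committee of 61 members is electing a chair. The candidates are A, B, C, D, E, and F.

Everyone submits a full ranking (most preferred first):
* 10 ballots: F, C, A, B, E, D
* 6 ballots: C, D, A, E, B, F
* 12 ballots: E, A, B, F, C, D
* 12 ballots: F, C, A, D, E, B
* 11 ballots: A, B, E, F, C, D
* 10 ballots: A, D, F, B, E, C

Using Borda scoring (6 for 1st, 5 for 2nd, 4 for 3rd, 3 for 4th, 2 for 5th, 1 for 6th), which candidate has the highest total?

A: 10×4 + 6×4 + 12×5 + 12×4 + 11×6 + 10×6 = 298
B: 10×3 + 6×2 + 12×4 + 12×1 + 11×5 + 10×3 = 187
C: 10×5 + 6×6 + 12×2 + 12×5 + 11×2 + 10×1 = 202
D: 10×1 + 6×5 + 12×1 + 12×3 + 11×1 + 10×5 = 149
E: 10×2 + 6×3 + 12×6 + 12×2 + 11×4 + 10×2 = 198
F: 10×6 + 6×1 + 12×3 + 12×6 + 11×3 + 10×4 = 247

A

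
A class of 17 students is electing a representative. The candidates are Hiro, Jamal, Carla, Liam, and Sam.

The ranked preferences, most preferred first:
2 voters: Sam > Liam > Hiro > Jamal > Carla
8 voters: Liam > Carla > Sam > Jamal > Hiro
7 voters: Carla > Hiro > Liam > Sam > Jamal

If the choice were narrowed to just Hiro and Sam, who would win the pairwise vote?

Sam

Hiro is ranked above Sam on 7 ballots; Sam above Hiro on 10.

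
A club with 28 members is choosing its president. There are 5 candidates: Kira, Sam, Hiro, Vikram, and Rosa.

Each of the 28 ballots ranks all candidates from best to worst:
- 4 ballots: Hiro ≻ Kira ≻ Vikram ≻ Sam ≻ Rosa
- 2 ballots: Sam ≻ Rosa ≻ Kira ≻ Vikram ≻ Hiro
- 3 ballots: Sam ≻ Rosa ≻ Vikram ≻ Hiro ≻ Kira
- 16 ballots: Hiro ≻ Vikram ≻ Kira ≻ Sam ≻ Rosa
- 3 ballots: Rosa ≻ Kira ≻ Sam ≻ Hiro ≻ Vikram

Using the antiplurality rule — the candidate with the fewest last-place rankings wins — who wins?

Sam

Last-place votes: Kira 3, Sam 0, Hiro 2, Vikram 3, Rosa 20.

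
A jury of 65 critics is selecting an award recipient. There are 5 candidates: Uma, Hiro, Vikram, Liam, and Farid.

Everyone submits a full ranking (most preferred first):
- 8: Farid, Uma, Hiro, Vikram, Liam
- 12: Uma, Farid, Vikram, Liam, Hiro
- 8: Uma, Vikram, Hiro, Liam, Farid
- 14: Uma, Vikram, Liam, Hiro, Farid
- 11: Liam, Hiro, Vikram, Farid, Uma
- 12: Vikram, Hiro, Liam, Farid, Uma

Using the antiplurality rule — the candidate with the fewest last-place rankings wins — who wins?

Last-place votes: Uma 23, Hiro 12, Vikram 0, Liam 8, Farid 22.

Vikram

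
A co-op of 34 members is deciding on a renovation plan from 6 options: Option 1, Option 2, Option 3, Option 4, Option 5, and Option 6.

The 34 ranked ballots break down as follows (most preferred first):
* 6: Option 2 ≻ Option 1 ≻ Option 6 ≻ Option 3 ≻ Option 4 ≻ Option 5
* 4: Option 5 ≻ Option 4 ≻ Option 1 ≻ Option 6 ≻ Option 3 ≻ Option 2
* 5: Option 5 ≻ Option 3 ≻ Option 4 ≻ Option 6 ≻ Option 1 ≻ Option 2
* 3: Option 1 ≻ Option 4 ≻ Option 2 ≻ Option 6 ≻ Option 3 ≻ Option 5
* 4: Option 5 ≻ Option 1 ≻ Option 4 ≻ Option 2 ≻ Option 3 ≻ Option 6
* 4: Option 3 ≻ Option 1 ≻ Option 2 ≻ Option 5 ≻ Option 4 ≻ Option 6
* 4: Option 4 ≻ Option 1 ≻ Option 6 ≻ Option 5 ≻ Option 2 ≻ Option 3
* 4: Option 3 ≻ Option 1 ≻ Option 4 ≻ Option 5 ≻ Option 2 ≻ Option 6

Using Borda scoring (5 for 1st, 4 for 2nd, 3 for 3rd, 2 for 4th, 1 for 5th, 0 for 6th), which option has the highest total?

Option 1

Option 1: 6×4 + 4×3 + 5×1 + 3×5 + 4×4 + 4×4 + 4×4 + 4×4 = 120
Option 2: 6×5 + 4×0 + 5×0 + 3×3 + 4×2 + 4×3 + 4×1 + 4×1 = 67
Option 3: 6×2 + 4×1 + 5×4 + 3×1 + 4×1 + 4×5 + 4×0 + 4×5 = 83
Option 4: 6×1 + 4×4 + 5×3 + 3×4 + 4×3 + 4×1 + 4×5 + 4×3 = 97
Option 5: 6×0 + 4×5 + 5×5 + 3×0 + 4×5 + 4×2 + 4×2 + 4×2 = 89
Option 6: 6×3 + 4×2 + 5×2 + 3×2 + 4×0 + 4×0 + 4×3 + 4×0 = 54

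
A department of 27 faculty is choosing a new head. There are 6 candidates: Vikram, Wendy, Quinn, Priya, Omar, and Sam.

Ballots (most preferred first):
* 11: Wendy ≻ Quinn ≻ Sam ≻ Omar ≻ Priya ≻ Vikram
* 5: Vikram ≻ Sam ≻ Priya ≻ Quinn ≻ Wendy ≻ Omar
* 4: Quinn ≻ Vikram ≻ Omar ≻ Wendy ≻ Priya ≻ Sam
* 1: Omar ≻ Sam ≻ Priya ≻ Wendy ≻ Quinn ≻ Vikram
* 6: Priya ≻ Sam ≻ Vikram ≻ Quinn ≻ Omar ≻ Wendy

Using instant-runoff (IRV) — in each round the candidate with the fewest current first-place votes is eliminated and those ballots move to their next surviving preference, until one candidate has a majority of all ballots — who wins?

Round 1: Vikram 5, Wendy 11, Quinn 4, Priya 6, Omar 1, Sam 0. Sam eliminated.
Round 2: Vikram 5, Wendy 11, Quinn 4, Priya 6, Omar 1. Omar eliminated.
Round 3: Vikram 5, Wendy 11, Quinn 4, Priya 7. Quinn eliminated.
Round 4: Vikram 9, Wendy 11, Priya 7. Priya eliminated.
Round 5: Vikram 15, Wendy 12. Vikram has a majority (≥14).

Vikram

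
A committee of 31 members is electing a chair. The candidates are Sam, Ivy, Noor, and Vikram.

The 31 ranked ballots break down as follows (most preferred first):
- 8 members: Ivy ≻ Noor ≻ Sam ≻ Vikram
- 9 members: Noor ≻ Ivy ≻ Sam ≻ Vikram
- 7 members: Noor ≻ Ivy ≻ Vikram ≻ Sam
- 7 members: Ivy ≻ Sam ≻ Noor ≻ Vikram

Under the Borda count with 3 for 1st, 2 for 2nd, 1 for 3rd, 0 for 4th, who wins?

Ivy

Sam: 8×1 + 9×1 + 7×0 + 7×2 = 31
Ivy: 8×3 + 9×2 + 7×2 + 7×3 = 77
Noor: 8×2 + 9×3 + 7×3 + 7×1 = 71
Vikram: 8×0 + 9×0 + 7×1 + 7×0 = 7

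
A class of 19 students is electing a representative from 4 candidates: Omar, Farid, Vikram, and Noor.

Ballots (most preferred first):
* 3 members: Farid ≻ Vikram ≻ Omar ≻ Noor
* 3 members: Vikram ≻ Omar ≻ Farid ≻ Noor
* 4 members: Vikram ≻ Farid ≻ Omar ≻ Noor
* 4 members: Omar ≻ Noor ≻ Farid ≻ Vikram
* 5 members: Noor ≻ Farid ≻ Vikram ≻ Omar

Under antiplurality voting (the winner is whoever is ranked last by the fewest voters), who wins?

Farid

Last-place votes: Omar 5, Farid 0, Vikram 4, Noor 10.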